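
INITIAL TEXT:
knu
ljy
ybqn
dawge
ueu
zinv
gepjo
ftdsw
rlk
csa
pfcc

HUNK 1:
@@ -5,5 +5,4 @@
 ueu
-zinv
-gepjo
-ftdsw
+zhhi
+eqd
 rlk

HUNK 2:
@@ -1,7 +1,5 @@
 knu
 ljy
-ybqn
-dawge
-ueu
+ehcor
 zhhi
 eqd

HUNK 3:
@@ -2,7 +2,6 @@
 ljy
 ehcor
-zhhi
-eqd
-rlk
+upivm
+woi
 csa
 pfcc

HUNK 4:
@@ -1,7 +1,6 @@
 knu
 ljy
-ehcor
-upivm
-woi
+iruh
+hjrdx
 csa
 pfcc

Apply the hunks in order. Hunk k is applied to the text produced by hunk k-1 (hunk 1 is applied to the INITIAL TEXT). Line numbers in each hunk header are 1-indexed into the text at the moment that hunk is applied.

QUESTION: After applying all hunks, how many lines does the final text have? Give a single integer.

Hunk 1: at line 5 remove [zinv,gepjo,ftdsw] add [zhhi,eqd] -> 10 lines: knu ljy ybqn dawge ueu zhhi eqd rlk csa pfcc
Hunk 2: at line 1 remove [ybqn,dawge,ueu] add [ehcor] -> 8 lines: knu ljy ehcor zhhi eqd rlk csa pfcc
Hunk 3: at line 2 remove [zhhi,eqd,rlk] add [upivm,woi] -> 7 lines: knu ljy ehcor upivm woi csa pfcc
Hunk 4: at line 1 remove [ehcor,upivm,woi] add [iruh,hjrdx] -> 6 lines: knu ljy iruh hjrdx csa pfcc
Final line count: 6

Answer: 6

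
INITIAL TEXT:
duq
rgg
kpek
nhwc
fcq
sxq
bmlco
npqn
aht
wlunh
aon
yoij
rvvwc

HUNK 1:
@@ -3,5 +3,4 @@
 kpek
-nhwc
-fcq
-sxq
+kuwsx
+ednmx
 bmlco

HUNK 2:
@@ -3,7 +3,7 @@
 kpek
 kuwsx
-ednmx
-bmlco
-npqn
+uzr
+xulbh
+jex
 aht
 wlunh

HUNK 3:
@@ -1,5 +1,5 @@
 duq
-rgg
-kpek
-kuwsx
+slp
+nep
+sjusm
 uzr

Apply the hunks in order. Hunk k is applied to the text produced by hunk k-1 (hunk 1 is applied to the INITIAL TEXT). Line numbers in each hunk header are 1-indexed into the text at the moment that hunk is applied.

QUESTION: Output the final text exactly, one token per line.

Answer: duq
slp
nep
sjusm
uzr
xulbh
jex
aht
wlunh
aon
yoij
rvvwc

Derivation:
Hunk 1: at line 3 remove [nhwc,fcq,sxq] add [kuwsx,ednmx] -> 12 lines: duq rgg kpek kuwsx ednmx bmlco npqn aht wlunh aon yoij rvvwc
Hunk 2: at line 3 remove [ednmx,bmlco,npqn] add [uzr,xulbh,jex] -> 12 lines: duq rgg kpek kuwsx uzr xulbh jex aht wlunh aon yoij rvvwc
Hunk 3: at line 1 remove [rgg,kpek,kuwsx] add [slp,nep,sjusm] -> 12 lines: duq slp nep sjusm uzr xulbh jex aht wlunh aon yoij rvvwc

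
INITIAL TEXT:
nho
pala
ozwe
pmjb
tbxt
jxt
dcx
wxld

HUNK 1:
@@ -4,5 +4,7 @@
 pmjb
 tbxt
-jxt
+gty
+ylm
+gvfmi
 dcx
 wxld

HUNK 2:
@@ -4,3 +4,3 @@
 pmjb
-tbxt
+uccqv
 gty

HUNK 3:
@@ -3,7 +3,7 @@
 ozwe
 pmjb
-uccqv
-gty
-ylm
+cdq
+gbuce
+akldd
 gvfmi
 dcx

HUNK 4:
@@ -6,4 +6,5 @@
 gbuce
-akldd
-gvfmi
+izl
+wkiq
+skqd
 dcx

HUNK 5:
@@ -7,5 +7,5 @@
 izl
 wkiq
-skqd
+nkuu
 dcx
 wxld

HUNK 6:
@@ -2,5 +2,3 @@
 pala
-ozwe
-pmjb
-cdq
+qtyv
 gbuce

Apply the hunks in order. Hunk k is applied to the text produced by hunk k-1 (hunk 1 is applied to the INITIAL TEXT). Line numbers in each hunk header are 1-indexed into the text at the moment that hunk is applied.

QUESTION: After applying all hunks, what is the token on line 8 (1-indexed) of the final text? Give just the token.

Hunk 1: at line 4 remove [jxt] add [gty,ylm,gvfmi] -> 10 lines: nho pala ozwe pmjb tbxt gty ylm gvfmi dcx wxld
Hunk 2: at line 4 remove [tbxt] add [uccqv] -> 10 lines: nho pala ozwe pmjb uccqv gty ylm gvfmi dcx wxld
Hunk 3: at line 3 remove [uccqv,gty,ylm] add [cdq,gbuce,akldd] -> 10 lines: nho pala ozwe pmjb cdq gbuce akldd gvfmi dcx wxld
Hunk 4: at line 6 remove [akldd,gvfmi] add [izl,wkiq,skqd] -> 11 lines: nho pala ozwe pmjb cdq gbuce izl wkiq skqd dcx wxld
Hunk 5: at line 7 remove [skqd] add [nkuu] -> 11 lines: nho pala ozwe pmjb cdq gbuce izl wkiq nkuu dcx wxld
Hunk 6: at line 2 remove [ozwe,pmjb,cdq] add [qtyv] -> 9 lines: nho pala qtyv gbuce izl wkiq nkuu dcx wxld
Final line 8: dcx

Answer: dcx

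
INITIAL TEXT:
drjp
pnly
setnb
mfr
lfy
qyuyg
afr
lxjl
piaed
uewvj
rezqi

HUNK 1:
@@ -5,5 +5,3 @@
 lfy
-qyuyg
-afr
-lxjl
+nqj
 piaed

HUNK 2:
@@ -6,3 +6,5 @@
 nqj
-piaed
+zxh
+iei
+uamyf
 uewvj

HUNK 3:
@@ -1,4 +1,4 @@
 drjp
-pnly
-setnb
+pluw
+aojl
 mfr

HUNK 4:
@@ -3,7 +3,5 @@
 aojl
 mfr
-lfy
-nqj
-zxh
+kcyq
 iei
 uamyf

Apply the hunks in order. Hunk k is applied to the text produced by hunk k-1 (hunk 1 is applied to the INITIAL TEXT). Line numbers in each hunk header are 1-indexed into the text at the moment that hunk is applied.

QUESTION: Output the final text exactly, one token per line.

Answer: drjp
pluw
aojl
mfr
kcyq
iei
uamyf
uewvj
rezqi

Derivation:
Hunk 1: at line 5 remove [qyuyg,afr,lxjl] add [nqj] -> 9 lines: drjp pnly setnb mfr lfy nqj piaed uewvj rezqi
Hunk 2: at line 6 remove [piaed] add [zxh,iei,uamyf] -> 11 lines: drjp pnly setnb mfr lfy nqj zxh iei uamyf uewvj rezqi
Hunk 3: at line 1 remove [pnly,setnb] add [pluw,aojl] -> 11 lines: drjp pluw aojl mfr lfy nqj zxh iei uamyf uewvj rezqi
Hunk 4: at line 3 remove [lfy,nqj,zxh] add [kcyq] -> 9 lines: drjp pluw aojl mfr kcyq iei uamyf uewvj rezqi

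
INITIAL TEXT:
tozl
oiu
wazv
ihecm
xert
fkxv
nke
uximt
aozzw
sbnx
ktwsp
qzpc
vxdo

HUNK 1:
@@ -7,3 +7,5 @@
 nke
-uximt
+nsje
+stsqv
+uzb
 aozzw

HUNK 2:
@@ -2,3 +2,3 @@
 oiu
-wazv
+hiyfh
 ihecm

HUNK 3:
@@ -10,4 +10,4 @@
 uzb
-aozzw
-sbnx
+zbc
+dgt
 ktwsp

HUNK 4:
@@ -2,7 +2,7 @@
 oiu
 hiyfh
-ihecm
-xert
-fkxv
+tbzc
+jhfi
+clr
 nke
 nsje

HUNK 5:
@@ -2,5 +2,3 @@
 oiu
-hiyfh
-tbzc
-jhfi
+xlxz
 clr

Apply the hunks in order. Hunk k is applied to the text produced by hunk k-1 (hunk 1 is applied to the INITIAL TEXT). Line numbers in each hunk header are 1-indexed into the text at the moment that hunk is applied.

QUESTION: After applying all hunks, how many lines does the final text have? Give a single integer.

Hunk 1: at line 7 remove [uximt] add [nsje,stsqv,uzb] -> 15 lines: tozl oiu wazv ihecm xert fkxv nke nsje stsqv uzb aozzw sbnx ktwsp qzpc vxdo
Hunk 2: at line 2 remove [wazv] add [hiyfh] -> 15 lines: tozl oiu hiyfh ihecm xert fkxv nke nsje stsqv uzb aozzw sbnx ktwsp qzpc vxdo
Hunk 3: at line 10 remove [aozzw,sbnx] add [zbc,dgt] -> 15 lines: tozl oiu hiyfh ihecm xert fkxv nke nsje stsqv uzb zbc dgt ktwsp qzpc vxdo
Hunk 4: at line 2 remove [ihecm,xert,fkxv] add [tbzc,jhfi,clr] -> 15 lines: tozl oiu hiyfh tbzc jhfi clr nke nsje stsqv uzb zbc dgt ktwsp qzpc vxdo
Hunk 5: at line 2 remove [hiyfh,tbzc,jhfi] add [xlxz] -> 13 lines: tozl oiu xlxz clr nke nsje stsqv uzb zbc dgt ktwsp qzpc vxdo
Final line count: 13

Answer: 13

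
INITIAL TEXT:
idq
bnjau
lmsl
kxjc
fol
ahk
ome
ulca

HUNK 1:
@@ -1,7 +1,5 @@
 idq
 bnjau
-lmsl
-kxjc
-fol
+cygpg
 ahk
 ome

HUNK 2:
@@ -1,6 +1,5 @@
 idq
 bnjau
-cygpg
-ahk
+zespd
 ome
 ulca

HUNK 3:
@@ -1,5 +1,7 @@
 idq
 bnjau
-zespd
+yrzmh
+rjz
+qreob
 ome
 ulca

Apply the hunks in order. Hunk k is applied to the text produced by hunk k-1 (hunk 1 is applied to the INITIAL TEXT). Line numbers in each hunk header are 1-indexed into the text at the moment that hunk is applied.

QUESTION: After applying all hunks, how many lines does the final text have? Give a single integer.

Answer: 7

Derivation:
Hunk 1: at line 1 remove [lmsl,kxjc,fol] add [cygpg] -> 6 lines: idq bnjau cygpg ahk ome ulca
Hunk 2: at line 1 remove [cygpg,ahk] add [zespd] -> 5 lines: idq bnjau zespd ome ulca
Hunk 3: at line 1 remove [zespd] add [yrzmh,rjz,qreob] -> 7 lines: idq bnjau yrzmh rjz qreob ome ulca
Final line count: 7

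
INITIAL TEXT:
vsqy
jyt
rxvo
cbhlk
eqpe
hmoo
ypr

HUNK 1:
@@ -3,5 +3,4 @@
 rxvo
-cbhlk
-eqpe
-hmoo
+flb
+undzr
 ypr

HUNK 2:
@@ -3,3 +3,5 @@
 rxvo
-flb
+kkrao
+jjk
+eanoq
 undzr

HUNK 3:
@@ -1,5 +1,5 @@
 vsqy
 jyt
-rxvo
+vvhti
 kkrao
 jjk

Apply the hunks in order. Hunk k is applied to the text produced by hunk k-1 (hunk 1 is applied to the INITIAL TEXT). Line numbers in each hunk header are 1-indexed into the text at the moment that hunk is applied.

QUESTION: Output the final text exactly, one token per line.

Hunk 1: at line 3 remove [cbhlk,eqpe,hmoo] add [flb,undzr] -> 6 lines: vsqy jyt rxvo flb undzr ypr
Hunk 2: at line 3 remove [flb] add [kkrao,jjk,eanoq] -> 8 lines: vsqy jyt rxvo kkrao jjk eanoq undzr ypr
Hunk 3: at line 1 remove [rxvo] add [vvhti] -> 8 lines: vsqy jyt vvhti kkrao jjk eanoq undzr ypr

Answer: vsqy
jyt
vvhti
kkrao
jjk
eanoq
undzr
ypr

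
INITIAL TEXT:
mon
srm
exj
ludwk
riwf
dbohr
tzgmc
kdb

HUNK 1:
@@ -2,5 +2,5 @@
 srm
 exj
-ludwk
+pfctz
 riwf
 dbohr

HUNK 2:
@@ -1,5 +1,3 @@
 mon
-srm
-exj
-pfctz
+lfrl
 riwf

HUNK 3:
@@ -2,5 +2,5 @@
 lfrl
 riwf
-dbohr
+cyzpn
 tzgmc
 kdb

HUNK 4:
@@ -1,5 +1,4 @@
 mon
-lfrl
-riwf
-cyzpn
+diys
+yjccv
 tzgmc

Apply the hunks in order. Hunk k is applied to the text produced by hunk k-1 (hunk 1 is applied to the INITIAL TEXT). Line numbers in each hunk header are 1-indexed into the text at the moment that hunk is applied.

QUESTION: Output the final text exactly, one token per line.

Answer: mon
diys
yjccv
tzgmc
kdb

Derivation:
Hunk 1: at line 2 remove [ludwk] add [pfctz] -> 8 lines: mon srm exj pfctz riwf dbohr tzgmc kdb
Hunk 2: at line 1 remove [srm,exj,pfctz] add [lfrl] -> 6 lines: mon lfrl riwf dbohr tzgmc kdb
Hunk 3: at line 2 remove [dbohr] add [cyzpn] -> 6 lines: mon lfrl riwf cyzpn tzgmc kdb
Hunk 4: at line 1 remove [lfrl,riwf,cyzpn] add [diys,yjccv] -> 5 lines: mon diys yjccv tzgmc kdb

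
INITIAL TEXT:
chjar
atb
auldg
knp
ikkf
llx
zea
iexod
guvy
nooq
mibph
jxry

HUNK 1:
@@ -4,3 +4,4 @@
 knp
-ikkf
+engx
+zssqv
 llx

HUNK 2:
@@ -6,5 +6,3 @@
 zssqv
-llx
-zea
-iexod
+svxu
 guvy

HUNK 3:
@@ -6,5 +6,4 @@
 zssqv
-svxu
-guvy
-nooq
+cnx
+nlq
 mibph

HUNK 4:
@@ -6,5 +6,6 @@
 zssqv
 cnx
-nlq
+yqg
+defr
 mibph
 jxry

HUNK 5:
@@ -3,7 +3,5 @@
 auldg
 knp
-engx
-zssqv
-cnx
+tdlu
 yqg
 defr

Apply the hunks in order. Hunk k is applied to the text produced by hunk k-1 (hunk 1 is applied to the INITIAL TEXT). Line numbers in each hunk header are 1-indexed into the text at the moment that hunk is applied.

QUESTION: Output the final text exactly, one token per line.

Hunk 1: at line 4 remove [ikkf] add [engx,zssqv] -> 13 lines: chjar atb auldg knp engx zssqv llx zea iexod guvy nooq mibph jxry
Hunk 2: at line 6 remove [llx,zea,iexod] add [svxu] -> 11 lines: chjar atb auldg knp engx zssqv svxu guvy nooq mibph jxry
Hunk 3: at line 6 remove [svxu,guvy,nooq] add [cnx,nlq] -> 10 lines: chjar atb auldg knp engx zssqv cnx nlq mibph jxry
Hunk 4: at line 6 remove [nlq] add [yqg,defr] -> 11 lines: chjar atb auldg knp engx zssqv cnx yqg defr mibph jxry
Hunk 5: at line 3 remove [engx,zssqv,cnx] add [tdlu] -> 9 lines: chjar atb auldg knp tdlu yqg defr mibph jxry

Answer: chjar
atb
auldg
knp
tdlu
yqg
defr
mibph
jxry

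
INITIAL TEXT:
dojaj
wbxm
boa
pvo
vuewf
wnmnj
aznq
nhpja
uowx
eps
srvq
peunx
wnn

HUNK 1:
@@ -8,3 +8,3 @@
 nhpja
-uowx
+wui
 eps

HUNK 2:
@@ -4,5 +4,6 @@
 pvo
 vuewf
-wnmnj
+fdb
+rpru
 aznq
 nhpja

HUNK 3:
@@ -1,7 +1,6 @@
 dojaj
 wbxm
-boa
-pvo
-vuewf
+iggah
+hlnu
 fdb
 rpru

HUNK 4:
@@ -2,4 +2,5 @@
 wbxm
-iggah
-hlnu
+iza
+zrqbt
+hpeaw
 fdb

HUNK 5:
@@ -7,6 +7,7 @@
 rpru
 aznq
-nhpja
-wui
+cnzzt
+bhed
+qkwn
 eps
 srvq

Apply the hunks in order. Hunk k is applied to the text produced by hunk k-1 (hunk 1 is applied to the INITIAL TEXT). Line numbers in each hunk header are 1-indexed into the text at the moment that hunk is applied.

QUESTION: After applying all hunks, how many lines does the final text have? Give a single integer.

Hunk 1: at line 8 remove [uowx] add [wui] -> 13 lines: dojaj wbxm boa pvo vuewf wnmnj aznq nhpja wui eps srvq peunx wnn
Hunk 2: at line 4 remove [wnmnj] add [fdb,rpru] -> 14 lines: dojaj wbxm boa pvo vuewf fdb rpru aznq nhpja wui eps srvq peunx wnn
Hunk 3: at line 1 remove [boa,pvo,vuewf] add [iggah,hlnu] -> 13 lines: dojaj wbxm iggah hlnu fdb rpru aznq nhpja wui eps srvq peunx wnn
Hunk 4: at line 2 remove [iggah,hlnu] add [iza,zrqbt,hpeaw] -> 14 lines: dojaj wbxm iza zrqbt hpeaw fdb rpru aznq nhpja wui eps srvq peunx wnn
Hunk 5: at line 7 remove [nhpja,wui] add [cnzzt,bhed,qkwn] -> 15 lines: dojaj wbxm iza zrqbt hpeaw fdb rpru aznq cnzzt bhed qkwn eps srvq peunx wnn
Final line count: 15

Answer: 15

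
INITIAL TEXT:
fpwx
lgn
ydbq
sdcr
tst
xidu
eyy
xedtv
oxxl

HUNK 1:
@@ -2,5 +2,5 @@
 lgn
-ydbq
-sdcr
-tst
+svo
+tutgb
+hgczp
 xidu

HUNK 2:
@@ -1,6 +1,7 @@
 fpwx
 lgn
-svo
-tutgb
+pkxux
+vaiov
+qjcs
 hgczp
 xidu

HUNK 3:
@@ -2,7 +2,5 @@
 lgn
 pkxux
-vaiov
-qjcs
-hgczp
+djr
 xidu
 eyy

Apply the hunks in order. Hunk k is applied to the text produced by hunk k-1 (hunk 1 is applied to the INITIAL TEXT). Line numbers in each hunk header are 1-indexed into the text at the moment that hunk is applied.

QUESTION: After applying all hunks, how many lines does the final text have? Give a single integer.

Answer: 8

Derivation:
Hunk 1: at line 2 remove [ydbq,sdcr,tst] add [svo,tutgb,hgczp] -> 9 lines: fpwx lgn svo tutgb hgczp xidu eyy xedtv oxxl
Hunk 2: at line 1 remove [svo,tutgb] add [pkxux,vaiov,qjcs] -> 10 lines: fpwx lgn pkxux vaiov qjcs hgczp xidu eyy xedtv oxxl
Hunk 3: at line 2 remove [vaiov,qjcs,hgczp] add [djr] -> 8 lines: fpwx lgn pkxux djr xidu eyy xedtv oxxl
Final line count: 8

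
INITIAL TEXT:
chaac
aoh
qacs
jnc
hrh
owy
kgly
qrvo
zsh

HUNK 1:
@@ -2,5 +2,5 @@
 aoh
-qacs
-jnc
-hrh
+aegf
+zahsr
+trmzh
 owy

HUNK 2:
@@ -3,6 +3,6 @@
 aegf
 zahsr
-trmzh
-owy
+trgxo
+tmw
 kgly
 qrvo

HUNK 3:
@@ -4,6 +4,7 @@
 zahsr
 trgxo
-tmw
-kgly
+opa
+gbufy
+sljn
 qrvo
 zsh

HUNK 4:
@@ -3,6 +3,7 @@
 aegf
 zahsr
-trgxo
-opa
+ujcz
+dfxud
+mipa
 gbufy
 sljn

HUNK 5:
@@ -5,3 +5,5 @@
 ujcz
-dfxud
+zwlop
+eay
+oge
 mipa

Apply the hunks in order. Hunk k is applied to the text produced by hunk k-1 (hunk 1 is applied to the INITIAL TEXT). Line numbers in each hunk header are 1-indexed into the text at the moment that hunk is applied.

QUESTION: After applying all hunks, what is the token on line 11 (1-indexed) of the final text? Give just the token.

Answer: sljn

Derivation:
Hunk 1: at line 2 remove [qacs,jnc,hrh] add [aegf,zahsr,trmzh] -> 9 lines: chaac aoh aegf zahsr trmzh owy kgly qrvo zsh
Hunk 2: at line 3 remove [trmzh,owy] add [trgxo,tmw] -> 9 lines: chaac aoh aegf zahsr trgxo tmw kgly qrvo zsh
Hunk 3: at line 4 remove [tmw,kgly] add [opa,gbufy,sljn] -> 10 lines: chaac aoh aegf zahsr trgxo opa gbufy sljn qrvo zsh
Hunk 4: at line 3 remove [trgxo,opa] add [ujcz,dfxud,mipa] -> 11 lines: chaac aoh aegf zahsr ujcz dfxud mipa gbufy sljn qrvo zsh
Hunk 5: at line 5 remove [dfxud] add [zwlop,eay,oge] -> 13 lines: chaac aoh aegf zahsr ujcz zwlop eay oge mipa gbufy sljn qrvo zsh
Final line 11: sljn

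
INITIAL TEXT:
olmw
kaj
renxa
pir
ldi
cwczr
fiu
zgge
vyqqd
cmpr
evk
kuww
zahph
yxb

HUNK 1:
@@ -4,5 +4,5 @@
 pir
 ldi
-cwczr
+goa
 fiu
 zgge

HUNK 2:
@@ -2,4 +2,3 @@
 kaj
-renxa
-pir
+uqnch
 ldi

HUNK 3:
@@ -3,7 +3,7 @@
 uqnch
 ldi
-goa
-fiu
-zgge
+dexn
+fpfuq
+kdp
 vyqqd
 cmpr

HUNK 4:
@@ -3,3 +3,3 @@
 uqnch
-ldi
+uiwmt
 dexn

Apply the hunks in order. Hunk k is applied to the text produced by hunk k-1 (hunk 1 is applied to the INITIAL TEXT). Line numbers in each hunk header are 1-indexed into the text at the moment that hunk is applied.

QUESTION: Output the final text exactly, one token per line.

Hunk 1: at line 4 remove [cwczr] add [goa] -> 14 lines: olmw kaj renxa pir ldi goa fiu zgge vyqqd cmpr evk kuww zahph yxb
Hunk 2: at line 2 remove [renxa,pir] add [uqnch] -> 13 lines: olmw kaj uqnch ldi goa fiu zgge vyqqd cmpr evk kuww zahph yxb
Hunk 3: at line 3 remove [goa,fiu,zgge] add [dexn,fpfuq,kdp] -> 13 lines: olmw kaj uqnch ldi dexn fpfuq kdp vyqqd cmpr evk kuww zahph yxb
Hunk 4: at line 3 remove [ldi] add [uiwmt] -> 13 lines: olmw kaj uqnch uiwmt dexn fpfuq kdp vyqqd cmpr evk kuww zahph yxb

Answer: olmw
kaj
uqnch
uiwmt
dexn
fpfuq
kdp
vyqqd
cmpr
evk
kuww
zahph
yxb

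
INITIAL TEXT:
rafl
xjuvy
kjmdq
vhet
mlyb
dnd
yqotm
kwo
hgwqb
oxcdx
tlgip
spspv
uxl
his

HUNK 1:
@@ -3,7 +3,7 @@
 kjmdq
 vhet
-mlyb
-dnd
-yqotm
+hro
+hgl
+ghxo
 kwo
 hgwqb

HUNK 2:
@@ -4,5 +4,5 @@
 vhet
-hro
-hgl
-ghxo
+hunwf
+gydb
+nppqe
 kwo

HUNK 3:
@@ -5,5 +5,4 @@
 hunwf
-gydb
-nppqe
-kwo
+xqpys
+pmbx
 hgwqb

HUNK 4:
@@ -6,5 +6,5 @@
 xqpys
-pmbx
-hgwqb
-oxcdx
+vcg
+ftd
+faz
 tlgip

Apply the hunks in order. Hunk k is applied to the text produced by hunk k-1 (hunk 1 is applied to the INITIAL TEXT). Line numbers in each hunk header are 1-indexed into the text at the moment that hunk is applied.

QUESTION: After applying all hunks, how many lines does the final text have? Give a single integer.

Hunk 1: at line 3 remove [mlyb,dnd,yqotm] add [hro,hgl,ghxo] -> 14 lines: rafl xjuvy kjmdq vhet hro hgl ghxo kwo hgwqb oxcdx tlgip spspv uxl his
Hunk 2: at line 4 remove [hro,hgl,ghxo] add [hunwf,gydb,nppqe] -> 14 lines: rafl xjuvy kjmdq vhet hunwf gydb nppqe kwo hgwqb oxcdx tlgip spspv uxl his
Hunk 3: at line 5 remove [gydb,nppqe,kwo] add [xqpys,pmbx] -> 13 lines: rafl xjuvy kjmdq vhet hunwf xqpys pmbx hgwqb oxcdx tlgip spspv uxl his
Hunk 4: at line 6 remove [pmbx,hgwqb,oxcdx] add [vcg,ftd,faz] -> 13 lines: rafl xjuvy kjmdq vhet hunwf xqpys vcg ftd faz tlgip spspv uxl his
Final line count: 13

Answer: 13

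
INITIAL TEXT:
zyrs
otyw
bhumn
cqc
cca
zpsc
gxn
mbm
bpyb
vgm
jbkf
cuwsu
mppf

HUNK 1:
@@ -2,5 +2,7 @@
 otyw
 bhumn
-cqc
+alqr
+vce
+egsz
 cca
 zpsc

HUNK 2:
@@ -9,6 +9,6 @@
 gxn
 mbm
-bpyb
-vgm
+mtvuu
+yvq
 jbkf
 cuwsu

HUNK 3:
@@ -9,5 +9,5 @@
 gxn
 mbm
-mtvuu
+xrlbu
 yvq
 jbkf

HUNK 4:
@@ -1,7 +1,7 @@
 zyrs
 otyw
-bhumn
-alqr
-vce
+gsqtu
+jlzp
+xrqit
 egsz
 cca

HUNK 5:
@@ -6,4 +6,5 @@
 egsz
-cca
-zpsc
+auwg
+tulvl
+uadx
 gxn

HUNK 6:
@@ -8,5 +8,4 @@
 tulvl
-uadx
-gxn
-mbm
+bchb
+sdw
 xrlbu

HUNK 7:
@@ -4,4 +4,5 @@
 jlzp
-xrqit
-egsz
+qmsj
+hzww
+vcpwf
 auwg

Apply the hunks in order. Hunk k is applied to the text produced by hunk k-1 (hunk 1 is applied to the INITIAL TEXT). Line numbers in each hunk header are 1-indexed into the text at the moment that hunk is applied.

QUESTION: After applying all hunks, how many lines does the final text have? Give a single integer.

Hunk 1: at line 2 remove [cqc] add [alqr,vce,egsz] -> 15 lines: zyrs otyw bhumn alqr vce egsz cca zpsc gxn mbm bpyb vgm jbkf cuwsu mppf
Hunk 2: at line 9 remove [bpyb,vgm] add [mtvuu,yvq] -> 15 lines: zyrs otyw bhumn alqr vce egsz cca zpsc gxn mbm mtvuu yvq jbkf cuwsu mppf
Hunk 3: at line 9 remove [mtvuu] add [xrlbu] -> 15 lines: zyrs otyw bhumn alqr vce egsz cca zpsc gxn mbm xrlbu yvq jbkf cuwsu mppf
Hunk 4: at line 1 remove [bhumn,alqr,vce] add [gsqtu,jlzp,xrqit] -> 15 lines: zyrs otyw gsqtu jlzp xrqit egsz cca zpsc gxn mbm xrlbu yvq jbkf cuwsu mppf
Hunk 5: at line 6 remove [cca,zpsc] add [auwg,tulvl,uadx] -> 16 lines: zyrs otyw gsqtu jlzp xrqit egsz auwg tulvl uadx gxn mbm xrlbu yvq jbkf cuwsu mppf
Hunk 6: at line 8 remove [uadx,gxn,mbm] add [bchb,sdw] -> 15 lines: zyrs otyw gsqtu jlzp xrqit egsz auwg tulvl bchb sdw xrlbu yvq jbkf cuwsu mppf
Hunk 7: at line 4 remove [xrqit,egsz] add [qmsj,hzww,vcpwf] -> 16 lines: zyrs otyw gsqtu jlzp qmsj hzww vcpwf auwg tulvl bchb sdw xrlbu yvq jbkf cuwsu mppf
Final line count: 16

Answer: 16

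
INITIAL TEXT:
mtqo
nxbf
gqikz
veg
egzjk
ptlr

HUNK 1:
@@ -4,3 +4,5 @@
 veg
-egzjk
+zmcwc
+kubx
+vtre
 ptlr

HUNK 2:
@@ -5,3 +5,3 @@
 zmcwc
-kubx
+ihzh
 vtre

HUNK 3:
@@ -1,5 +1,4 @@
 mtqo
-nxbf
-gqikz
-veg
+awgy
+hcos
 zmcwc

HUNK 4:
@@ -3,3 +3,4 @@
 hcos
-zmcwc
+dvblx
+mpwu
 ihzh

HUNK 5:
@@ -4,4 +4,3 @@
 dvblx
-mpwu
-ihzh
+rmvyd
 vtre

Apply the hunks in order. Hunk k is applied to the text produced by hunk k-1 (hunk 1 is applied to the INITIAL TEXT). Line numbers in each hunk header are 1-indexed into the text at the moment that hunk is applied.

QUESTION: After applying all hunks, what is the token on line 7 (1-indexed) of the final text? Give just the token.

Hunk 1: at line 4 remove [egzjk] add [zmcwc,kubx,vtre] -> 8 lines: mtqo nxbf gqikz veg zmcwc kubx vtre ptlr
Hunk 2: at line 5 remove [kubx] add [ihzh] -> 8 lines: mtqo nxbf gqikz veg zmcwc ihzh vtre ptlr
Hunk 3: at line 1 remove [nxbf,gqikz,veg] add [awgy,hcos] -> 7 lines: mtqo awgy hcos zmcwc ihzh vtre ptlr
Hunk 4: at line 3 remove [zmcwc] add [dvblx,mpwu] -> 8 lines: mtqo awgy hcos dvblx mpwu ihzh vtre ptlr
Hunk 5: at line 4 remove [mpwu,ihzh] add [rmvyd] -> 7 lines: mtqo awgy hcos dvblx rmvyd vtre ptlr
Final line 7: ptlr

Answer: ptlr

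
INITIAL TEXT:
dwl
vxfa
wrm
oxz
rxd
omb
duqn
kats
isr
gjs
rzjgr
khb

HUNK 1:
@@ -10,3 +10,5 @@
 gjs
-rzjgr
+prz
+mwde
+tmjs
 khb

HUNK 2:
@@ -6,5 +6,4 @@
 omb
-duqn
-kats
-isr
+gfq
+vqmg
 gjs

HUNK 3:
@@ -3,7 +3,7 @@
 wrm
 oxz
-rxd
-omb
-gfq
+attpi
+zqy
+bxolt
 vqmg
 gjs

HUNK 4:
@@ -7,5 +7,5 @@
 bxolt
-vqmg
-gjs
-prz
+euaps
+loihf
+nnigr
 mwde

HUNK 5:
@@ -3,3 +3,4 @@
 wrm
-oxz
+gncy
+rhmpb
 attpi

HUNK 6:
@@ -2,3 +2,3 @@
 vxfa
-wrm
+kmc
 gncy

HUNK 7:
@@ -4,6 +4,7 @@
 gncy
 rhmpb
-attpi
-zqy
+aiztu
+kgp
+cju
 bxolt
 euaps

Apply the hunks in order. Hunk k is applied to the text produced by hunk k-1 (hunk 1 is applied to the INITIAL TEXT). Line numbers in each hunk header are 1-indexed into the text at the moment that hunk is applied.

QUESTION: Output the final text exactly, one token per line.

Answer: dwl
vxfa
kmc
gncy
rhmpb
aiztu
kgp
cju
bxolt
euaps
loihf
nnigr
mwde
tmjs
khb

Derivation:
Hunk 1: at line 10 remove [rzjgr] add [prz,mwde,tmjs] -> 14 lines: dwl vxfa wrm oxz rxd omb duqn kats isr gjs prz mwde tmjs khb
Hunk 2: at line 6 remove [duqn,kats,isr] add [gfq,vqmg] -> 13 lines: dwl vxfa wrm oxz rxd omb gfq vqmg gjs prz mwde tmjs khb
Hunk 3: at line 3 remove [rxd,omb,gfq] add [attpi,zqy,bxolt] -> 13 lines: dwl vxfa wrm oxz attpi zqy bxolt vqmg gjs prz mwde tmjs khb
Hunk 4: at line 7 remove [vqmg,gjs,prz] add [euaps,loihf,nnigr] -> 13 lines: dwl vxfa wrm oxz attpi zqy bxolt euaps loihf nnigr mwde tmjs khb
Hunk 5: at line 3 remove [oxz] add [gncy,rhmpb] -> 14 lines: dwl vxfa wrm gncy rhmpb attpi zqy bxolt euaps loihf nnigr mwde tmjs khb
Hunk 6: at line 2 remove [wrm] add [kmc] -> 14 lines: dwl vxfa kmc gncy rhmpb attpi zqy bxolt euaps loihf nnigr mwde tmjs khb
Hunk 7: at line 4 remove [attpi,zqy] add [aiztu,kgp,cju] -> 15 lines: dwl vxfa kmc gncy rhmpb aiztu kgp cju bxolt euaps loihf nnigr mwde tmjs khb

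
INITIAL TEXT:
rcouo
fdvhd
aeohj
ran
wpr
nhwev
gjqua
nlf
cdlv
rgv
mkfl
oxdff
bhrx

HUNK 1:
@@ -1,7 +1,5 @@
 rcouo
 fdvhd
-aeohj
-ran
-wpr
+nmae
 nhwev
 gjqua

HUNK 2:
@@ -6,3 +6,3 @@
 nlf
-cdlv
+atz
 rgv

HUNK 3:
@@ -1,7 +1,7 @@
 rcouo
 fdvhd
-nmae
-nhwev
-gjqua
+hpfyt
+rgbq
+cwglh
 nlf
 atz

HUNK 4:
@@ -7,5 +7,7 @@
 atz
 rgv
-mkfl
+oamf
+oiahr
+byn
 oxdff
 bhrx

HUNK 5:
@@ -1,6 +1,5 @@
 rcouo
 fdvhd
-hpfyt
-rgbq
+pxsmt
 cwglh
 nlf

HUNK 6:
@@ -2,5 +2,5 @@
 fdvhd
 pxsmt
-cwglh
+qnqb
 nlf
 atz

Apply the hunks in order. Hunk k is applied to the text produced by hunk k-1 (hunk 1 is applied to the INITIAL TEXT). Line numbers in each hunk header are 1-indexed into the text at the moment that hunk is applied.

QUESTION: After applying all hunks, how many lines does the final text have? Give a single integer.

Answer: 12

Derivation:
Hunk 1: at line 1 remove [aeohj,ran,wpr] add [nmae] -> 11 lines: rcouo fdvhd nmae nhwev gjqua nlf cdlv rgv mkfl oxdff bhrx
Hunk 2: at line 6 remove [cdlv] add [atz] -> 11 lines: rcouo fdvhd nmae nhwev gjqua nlf atz rgv mkfl oxdff bhrx
Hunk 3: at line 1 remove [nmae,nhwev,gjqua] add [hpfyt,rgbq,cwglh] -> 11 lines: rcouo fdvhd hpfyt rgbq cwglh nlf atz rgv mkfl oxdff bhrx
Hunk 4: at line 7 remove [mkfl] add [oamf,oiahr,byn] -> 13 lines: rcouo fdvhd hpfyt rgbq cwglh nlf atz rgv oamf oiahr byn oxdff bhrx
Hunk 5: at line 1 remove [hpfyt,rgbq] add [pxsmt] -> 12 lines: rcouo fdvhd pxsmt cwglh nlf atz rgv oamf oiahr byn oxdff bhrx
Hunk 6: at line 2 remove [cwglh] add [qnqb] -> 12 lines: rcouo fdvhd pxsmt qnqb nlf atz rgv oamf oiahr byn oxdff bhrx
Final line count: 12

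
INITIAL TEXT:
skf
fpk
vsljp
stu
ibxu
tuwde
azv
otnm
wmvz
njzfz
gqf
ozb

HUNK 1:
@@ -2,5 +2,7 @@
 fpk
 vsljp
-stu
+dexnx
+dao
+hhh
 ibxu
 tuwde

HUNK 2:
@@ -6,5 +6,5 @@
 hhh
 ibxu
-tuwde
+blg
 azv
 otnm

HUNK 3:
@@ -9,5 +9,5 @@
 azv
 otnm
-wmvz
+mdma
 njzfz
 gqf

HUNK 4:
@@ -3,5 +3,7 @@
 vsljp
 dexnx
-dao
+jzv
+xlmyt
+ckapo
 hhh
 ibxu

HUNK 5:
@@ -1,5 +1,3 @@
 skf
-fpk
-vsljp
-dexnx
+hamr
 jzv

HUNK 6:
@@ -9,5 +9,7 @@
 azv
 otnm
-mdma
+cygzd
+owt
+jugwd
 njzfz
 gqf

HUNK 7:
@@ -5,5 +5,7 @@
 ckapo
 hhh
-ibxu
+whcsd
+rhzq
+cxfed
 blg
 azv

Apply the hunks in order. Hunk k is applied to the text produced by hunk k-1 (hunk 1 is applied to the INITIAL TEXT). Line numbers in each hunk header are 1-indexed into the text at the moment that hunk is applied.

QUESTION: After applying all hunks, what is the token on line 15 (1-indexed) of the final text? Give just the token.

Hunk 1: at line 2 remove [stu] add [dexnx,dao,hhh] -> 14 lines: skf fpk vsljp dexnx dao hhh ibxu tuwde azv otnm wmvz njzfz gqf ozb
Hunk 2: at line 6 remove [tuwde] add [blg] -> 14 lines: skf fpk vsljp dexnx dao hhh ibxu blg azv otnm wmvz njzfz gqf ozb
Hunk 3: at line 9 remove [wmvz] add [mdma] -> 14 lines: skf fpk vsljp dexnx dao hhh ibxu blg azv otnm mdma njzfz gqf ozb
Hunk 4: at line 3 remove [dao] add [jzv,xlmyt,ckapo] -> 16 lines: skf fpk vsljp dexnx jzv xlmyt ckapo hhh ibxu blg azv otnm mdma njzfz gqf ozb
Hunk 5: at line 1 remove [fpk,vsljp,dexnx] add [hamr] -> 14 lines: skf hamr jzv xlmyt ckapo hhh ibxu blg azv otnm mdma njzfz gqf ozb
Hunk 6: at line 9 remove [mdma] add [cygzd,owt,jugwd] -> 16 lines: skf hamr jzv xlmyt ckapo hhh ibxu blg azv otnm cygzd owt jugwd njzfz gqf ozb
Hunk 7: at line 5 remove [ibxu] add [whcsd,rhzq,cxfed] -> 18 lines: skf hamr jzv xlmyt ckapo hhh whcsd rhzq cxfed blg azv otnm cygzd owt jugwd njzfz gqf ozb
Final line 15: jugwd

Answer: jugwd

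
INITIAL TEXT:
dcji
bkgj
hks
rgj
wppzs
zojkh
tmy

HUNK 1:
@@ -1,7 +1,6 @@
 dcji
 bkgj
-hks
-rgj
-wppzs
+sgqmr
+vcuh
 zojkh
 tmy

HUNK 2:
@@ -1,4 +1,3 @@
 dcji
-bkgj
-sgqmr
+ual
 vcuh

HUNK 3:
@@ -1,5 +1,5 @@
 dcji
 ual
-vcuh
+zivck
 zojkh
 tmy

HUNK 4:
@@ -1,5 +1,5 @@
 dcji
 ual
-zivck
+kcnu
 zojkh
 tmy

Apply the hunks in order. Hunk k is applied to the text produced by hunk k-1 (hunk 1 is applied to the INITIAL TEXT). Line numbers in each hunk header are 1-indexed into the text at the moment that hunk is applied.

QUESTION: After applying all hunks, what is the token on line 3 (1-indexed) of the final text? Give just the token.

Hunk 1: at line 1 remove [hks,rgj,wppzs] add [sgqmr,vcuh] -> 6 lines: dcji bkgj sgqmr vcuh zojkh tmy
Hunk 2: at line 1 remove [bkgj,sgqmr] add [ual] -> 5 lines: dcji ual vcuh zojkh tmy
Hunk 3: at line 1 remove [vcuh] add [zivck] -> 5 lines: dcji ual zivck zojkh tmy
Hunk 4: at line 1 remove [zivck] add [kcnu] -> 5 lines: dcji ual kcnu zojkh tmy
Final line 3: kcnu

Answer: kcnu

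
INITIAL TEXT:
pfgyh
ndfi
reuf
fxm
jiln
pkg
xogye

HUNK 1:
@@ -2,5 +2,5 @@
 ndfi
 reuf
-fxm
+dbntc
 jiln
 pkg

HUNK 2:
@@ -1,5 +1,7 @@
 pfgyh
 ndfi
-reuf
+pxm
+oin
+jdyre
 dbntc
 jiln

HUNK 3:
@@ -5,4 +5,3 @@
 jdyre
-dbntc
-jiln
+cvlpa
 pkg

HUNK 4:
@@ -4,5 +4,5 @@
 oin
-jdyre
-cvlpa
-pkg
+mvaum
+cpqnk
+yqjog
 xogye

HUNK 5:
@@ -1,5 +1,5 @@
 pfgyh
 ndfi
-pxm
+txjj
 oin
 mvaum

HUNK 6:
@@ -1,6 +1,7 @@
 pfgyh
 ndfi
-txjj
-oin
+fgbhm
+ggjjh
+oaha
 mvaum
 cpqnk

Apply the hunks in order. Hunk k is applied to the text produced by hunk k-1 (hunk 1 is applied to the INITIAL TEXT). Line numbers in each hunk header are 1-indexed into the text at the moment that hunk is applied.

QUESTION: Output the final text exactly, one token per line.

Answer: pfgyh
ndfi
fgbhm
ggjjh
oaha
mvaum
cpqnk
yqjog
xogye

Derivation:
Hunk 1: at line 2 remove [fxm] add [dbntc] -> 7 lines: pfgyh ndfi reuf dbntc jiln pkg xogye
Hunk 2: at line 1 remove [reuf] add [pxm,oin,jdyre] -> 9 lines: pfgyh ndfi pxm oin jdyre dbntc jiln pkg xogye
Hunk 3: at line 5 remove [dbntc,jiln] add [cvlpa] -> 8 lines: pfgyh ndfi pxm oin jdyre cvlpa pkg xogye
Hunk 4: at line 4 remove [jdyre,cvlpa,pkg] add [mvaum,cpqnk,yqjog] -> 8 lines: pfgyh ndfi pxm oin mvaum cpqnk yqjog xogye
Hunk 5: at line 1 remove [pxm] add [txjj] -> 8 lines: pfgyh ndfi txjj oin mvaum cpqnk yqjog xogye
Hunk 6: at line 1 remove [txjj,oin] add [fgbhm,ggjjh,oaha] -> 9 lines: pfgyh ndfi fgbhm ggjjh oaha mvaum cpqnk yqjog xogye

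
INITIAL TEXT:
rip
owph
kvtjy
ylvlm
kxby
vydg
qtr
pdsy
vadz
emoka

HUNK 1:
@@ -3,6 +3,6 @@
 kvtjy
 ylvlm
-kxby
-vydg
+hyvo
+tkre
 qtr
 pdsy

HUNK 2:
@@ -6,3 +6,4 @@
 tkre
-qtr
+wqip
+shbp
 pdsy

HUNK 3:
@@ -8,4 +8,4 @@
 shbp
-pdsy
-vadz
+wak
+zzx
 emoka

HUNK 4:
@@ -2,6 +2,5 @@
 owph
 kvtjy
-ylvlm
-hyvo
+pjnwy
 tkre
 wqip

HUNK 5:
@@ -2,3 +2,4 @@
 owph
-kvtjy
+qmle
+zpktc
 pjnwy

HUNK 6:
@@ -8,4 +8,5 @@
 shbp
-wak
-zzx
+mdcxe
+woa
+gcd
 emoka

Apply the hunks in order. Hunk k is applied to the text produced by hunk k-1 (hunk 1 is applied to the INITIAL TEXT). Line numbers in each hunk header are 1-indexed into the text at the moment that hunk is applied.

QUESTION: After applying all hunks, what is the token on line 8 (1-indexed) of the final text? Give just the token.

Hunk 1: at line 3 remove [kxby,vydg] add [hyvo,tkre] -> 10 lines: rip owph kvtjy ylvlm hyvo tkre qtr pdsy vadz emoka
Hunk 2: at line 6 remove [qtr] add [wqip,shbp] -> 11 lines: rip owph kvtjy ylvlm hyvo tkre wqip shbp pdsy vadz emoka
Hunk 3: at line 8 remove [pdsy,vadz] add [wak,zzx] -> 11 lines: rip owph kvtjy ylvlm hyvo tkre wqip shbp wak zzx emoka
Hunk 4: at line 2 remove [ylvlm,hyvo] add [pjnwy] -> 10 lines: rip owph kvtjy pjnwy tkre wqip shbp wak zzx emoka
Hunk 5: at line 2 remove [kvtjy] add [qmle,zpktc] -> 11 lines: rip owph qmle zpktc pjnwy tkre wqip shbp wak zzx emoka
Hunk 6: at line 8 remove [wak,zzx] add [mdcxe,woa,gcd] -> 12 lines: rip owph qmle zpktc pjnwy tkre wqip shbp mdcxe woa gcd emoka
Final line 8: shbp

Answer: shbp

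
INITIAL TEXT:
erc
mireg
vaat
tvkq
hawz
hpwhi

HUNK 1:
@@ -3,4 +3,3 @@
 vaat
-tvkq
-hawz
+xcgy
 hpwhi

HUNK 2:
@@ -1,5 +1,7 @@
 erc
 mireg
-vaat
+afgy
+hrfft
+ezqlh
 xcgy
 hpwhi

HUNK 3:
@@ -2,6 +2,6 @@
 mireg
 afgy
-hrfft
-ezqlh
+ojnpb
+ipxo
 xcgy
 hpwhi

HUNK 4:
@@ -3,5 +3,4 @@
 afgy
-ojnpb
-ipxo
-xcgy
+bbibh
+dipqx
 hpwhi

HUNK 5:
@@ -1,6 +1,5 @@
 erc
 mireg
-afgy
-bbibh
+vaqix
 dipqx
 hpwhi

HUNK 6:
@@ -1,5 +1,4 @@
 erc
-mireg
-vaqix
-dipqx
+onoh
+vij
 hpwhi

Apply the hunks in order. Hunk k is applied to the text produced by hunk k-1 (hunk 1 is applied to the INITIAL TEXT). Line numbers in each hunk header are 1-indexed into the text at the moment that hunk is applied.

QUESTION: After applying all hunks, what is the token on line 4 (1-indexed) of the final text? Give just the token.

Answer: hpwhi

Derivation:
Hunk 1: at line 3 remove [tvkq,hawz] add [xcgy] -> 5 lines: erc mireg vaat xcgy hpwhi
Hunk 2: at line 1 remove [vaat] add [afgy,hrfft,ezqlh] -> 7 lines: erc mireg afgy hrfft ezqlh xcgy hpwhi
Hunk 3: at line 2 remove [hrfft,ezqlh] add [ojnpb,ipxo] -> 7 lines: erc mireg afgy ojnpb ipxo xcgy hpwhi
Hunk 4: at line 3 remove [ojnpb,ipxo,xcgy] add [bbibh,dipqx] -> 6 lines: erc mireg afgy bbibh dipqx hpwhi
Hunk 5: at line 1 remove [afgy,bbibh] add [vaqix] -> 5 lines: erc mireg vaqix dipqx hpwhi
Hunk 6: at line 1 remove [mireg,vaqix,dipqx] add [onoh,vij] -> 4 lines: erc onoh vij hpwhi
Final line 4: hpwhi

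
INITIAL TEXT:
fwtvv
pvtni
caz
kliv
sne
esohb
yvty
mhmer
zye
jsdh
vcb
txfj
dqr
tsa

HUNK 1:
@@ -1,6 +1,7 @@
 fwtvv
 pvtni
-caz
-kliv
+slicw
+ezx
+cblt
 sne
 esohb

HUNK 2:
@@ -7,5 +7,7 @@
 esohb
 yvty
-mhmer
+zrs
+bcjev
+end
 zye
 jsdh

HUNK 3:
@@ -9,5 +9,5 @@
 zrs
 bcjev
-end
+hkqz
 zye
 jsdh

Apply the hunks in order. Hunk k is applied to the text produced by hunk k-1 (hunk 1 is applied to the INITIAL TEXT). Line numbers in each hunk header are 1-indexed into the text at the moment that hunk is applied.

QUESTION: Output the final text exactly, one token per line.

Hunk 1: at line 1 remove [caz,kliv] add [slicw,ezx,cblt] -> 15 lines: fwtvv pvtni slicw ezx cblt sne esohb yvty mhmer zye jsdh vcb txfj dqr tsa
Hunk 2: at line 7 remove [mhmer] add [zrs,bcjev,end] -> 17 lines: fwtvv pvtni slicw ezx cblt sne esohb yvty zrs bcjev end zye jsdh vcb txfj dqr tsa
Hunk 3: at line 9 remove [end] add [hkqz] -> 17 lines: fwtvv pvtni slicw ezx cblt sne esohb yvty zrs bcjev hkqz zye jsdh vcb txfj dqr tsa

Answer: fwtvv
pvtni
slicw
ezx
cblt
sne
esohb
yvty
zrs
bcjev
hkqz
zye
jsdh
vcb
txfj
dqr
tsa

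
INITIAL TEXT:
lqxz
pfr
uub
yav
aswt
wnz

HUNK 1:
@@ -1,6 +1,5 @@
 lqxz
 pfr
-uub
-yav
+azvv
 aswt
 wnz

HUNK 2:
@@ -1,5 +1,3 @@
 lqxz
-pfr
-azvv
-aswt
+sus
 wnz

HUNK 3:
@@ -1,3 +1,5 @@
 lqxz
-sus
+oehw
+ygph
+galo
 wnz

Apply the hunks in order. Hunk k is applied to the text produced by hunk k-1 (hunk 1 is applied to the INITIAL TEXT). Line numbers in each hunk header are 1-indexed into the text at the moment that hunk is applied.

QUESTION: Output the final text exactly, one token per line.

Hunk 1: at line 1 remove [uub,yav] add [azvv] -> 5 lines: lqxz pfr azvv aswt wnz
Hunk 2: at line 1 remove [pfr,azvv,aswt] add [sus] -> 3 lines: lqxz sus wnz
Hunk 3: at line 1 remove [sus] add [oehw,ygph,galo] -> 5 lines: lqxz oehw ygph galo wnz

Answer: lqxz
oehw
ygph
galo
wnz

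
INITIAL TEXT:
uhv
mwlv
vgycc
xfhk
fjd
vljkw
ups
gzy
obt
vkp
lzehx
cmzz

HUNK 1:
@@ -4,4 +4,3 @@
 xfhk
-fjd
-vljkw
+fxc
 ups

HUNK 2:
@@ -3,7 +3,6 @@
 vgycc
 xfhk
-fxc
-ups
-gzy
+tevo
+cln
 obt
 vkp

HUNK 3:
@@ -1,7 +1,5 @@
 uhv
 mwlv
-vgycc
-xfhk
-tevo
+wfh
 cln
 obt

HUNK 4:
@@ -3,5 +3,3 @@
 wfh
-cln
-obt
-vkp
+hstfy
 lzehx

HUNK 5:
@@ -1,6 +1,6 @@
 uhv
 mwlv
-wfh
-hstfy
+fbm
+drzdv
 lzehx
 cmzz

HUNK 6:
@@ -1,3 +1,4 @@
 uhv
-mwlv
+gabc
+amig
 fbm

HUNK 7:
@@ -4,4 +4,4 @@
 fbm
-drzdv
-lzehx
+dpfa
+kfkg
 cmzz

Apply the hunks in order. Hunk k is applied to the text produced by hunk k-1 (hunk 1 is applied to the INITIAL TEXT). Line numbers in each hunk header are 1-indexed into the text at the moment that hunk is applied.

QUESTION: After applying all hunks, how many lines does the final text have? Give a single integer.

Answer: 7

Derivation:
Hunk 1: at line 4 remove [fjd,vljkw] add [fxc] -> 11 lines: uhv mwlv vgycc xfhk fxc ups gzy obt vkp lzehx cmzz
Hunk 2: at line 3 remove [fxc,ups,gzy] add [tevo,cln] -> 10 lines: uhv mwlv vgycc xfhk tevo cln obt vkp lzehx cmzz
Hunk 3: at line 1 remove [vgycc,xfhk,tevo] add [wfh] -> 8 lines: uhv mwlv wfh cln obt vkp lzehx cmzz
Hunk 4: at line 3 remove [cln,obt,vkp] add [hstfy] -> 6 lines: uhv mwlv wfh hstfy lzehx cmzz
Hunk 5: at line 1 remove [wfh,hstfy] add [fbm,drzdv] -> 6 lines: uhv mwlv fbm drzdv lzehx cmzz
Hunk 6: at line 1 remove [mwlv] add [gabc,amig] -> 7 lines: uhv gabc amig fbm drzdv lzehx cmzz
Hunk 7: at line 4 remove [drzdv,lzehx] add [dpfa,kfkg] -> 7 lines: uhv gabc amig fbm dpfa kfkg cmzz
Final line count: 7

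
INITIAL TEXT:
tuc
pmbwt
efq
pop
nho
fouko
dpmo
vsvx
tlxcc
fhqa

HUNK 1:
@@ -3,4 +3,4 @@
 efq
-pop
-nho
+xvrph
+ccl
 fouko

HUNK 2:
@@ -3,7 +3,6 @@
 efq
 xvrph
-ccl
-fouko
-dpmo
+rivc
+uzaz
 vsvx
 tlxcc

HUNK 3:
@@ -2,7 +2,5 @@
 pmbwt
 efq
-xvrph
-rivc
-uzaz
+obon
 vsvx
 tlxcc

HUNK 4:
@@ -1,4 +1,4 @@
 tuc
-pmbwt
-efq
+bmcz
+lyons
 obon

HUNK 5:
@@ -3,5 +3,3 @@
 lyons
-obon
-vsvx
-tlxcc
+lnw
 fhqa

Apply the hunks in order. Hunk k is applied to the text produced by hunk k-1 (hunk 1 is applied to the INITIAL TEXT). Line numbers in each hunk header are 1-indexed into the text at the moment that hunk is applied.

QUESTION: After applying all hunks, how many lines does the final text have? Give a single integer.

Answer: 5

Derivation:
Hunk 1: at line 3 remove [pop,nho] add [xvrph,ccl] -> 10 lines: tuc pmbwt efq xvrph ccl fouko dpmo vsvx tlxcc fhqa
Hunk 2: at line 3 remove [ccl,fouko,dpmo] add [rivc,uzaz] -> 9 lines: tuc pmbwt efq xvrph rivc uzaz vsvx tlxcc fhqa
Hunk 3: at line 2 remove [xvrph,rivc,uzaz] add [obon] -> 7 lines: tuc pmbwt efq obon vsvx tlxcc fhqa
Hunk 4: at line 1 remove [pmbwt,efq] add [bmcz,lyons] -> 7 lines: tuc bmcz lyons obon vsvx tlxcc fhqa
Hunk 5: at line 3 remove [obon,vsvx,tlxcc] add [lnw] -> 5 lines: tuc bmcz lyons lnw fhqa
Final line count: 5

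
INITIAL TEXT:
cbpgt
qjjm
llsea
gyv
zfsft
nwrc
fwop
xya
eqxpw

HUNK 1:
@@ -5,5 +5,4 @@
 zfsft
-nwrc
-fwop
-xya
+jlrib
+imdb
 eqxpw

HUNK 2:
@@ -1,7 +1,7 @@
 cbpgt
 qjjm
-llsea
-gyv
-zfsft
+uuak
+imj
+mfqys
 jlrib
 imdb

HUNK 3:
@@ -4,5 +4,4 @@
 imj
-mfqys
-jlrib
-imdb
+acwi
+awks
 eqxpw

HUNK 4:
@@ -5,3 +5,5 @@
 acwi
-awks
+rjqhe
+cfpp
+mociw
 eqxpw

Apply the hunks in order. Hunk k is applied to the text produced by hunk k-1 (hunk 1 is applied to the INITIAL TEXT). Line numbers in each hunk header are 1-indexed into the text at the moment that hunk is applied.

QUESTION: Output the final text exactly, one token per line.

Hunk 1: at line 5 remove [nwrc,fwop,xya] add [jlrib,imdb] -> 8 lines: cbpgt qjjm llsea gyv zfsft jlrib imdb eqxpw
Hunk 2: at line 1 remove [llsea,gyv,zfsft] add [uuak,imj,mfqys] -> 8 lines: cbpgt qjjm uuak imj mfqys jlrib imdb eqxpw
Hunk 3: at line 4 remove [mfqys,jlrib,imdb] add [acwi,awks] -> 7 lines: cbpgt qjjm uuak imj acwi awks eqxpw
Hunk 4: at line 5 remove [awks] add [rjqhe,cfpp,mociw] -> 9 lines: cbpgt qjjm uuak imj acwi rjqhe cfpp mociw eqxpw

Answer: cbpgt
qjjm
uuak
imj
acwi
rjqhe
cfpp
mociw
eqxpw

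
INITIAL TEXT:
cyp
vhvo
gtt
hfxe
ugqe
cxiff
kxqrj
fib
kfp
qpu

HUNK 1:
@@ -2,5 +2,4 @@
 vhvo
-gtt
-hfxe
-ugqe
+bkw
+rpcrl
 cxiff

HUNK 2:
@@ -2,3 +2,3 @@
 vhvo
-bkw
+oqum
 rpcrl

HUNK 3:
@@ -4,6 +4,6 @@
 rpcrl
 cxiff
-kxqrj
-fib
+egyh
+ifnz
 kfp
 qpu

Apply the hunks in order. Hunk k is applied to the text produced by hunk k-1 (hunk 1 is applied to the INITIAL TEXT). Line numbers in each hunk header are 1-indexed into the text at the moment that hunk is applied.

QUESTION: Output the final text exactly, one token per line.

Hunk 1: at line 2 remove [gtt,hfxe,ugqe] add [bkw,rpcrl] -> 9 lines: cyp vhvo bkw rpcrl cxiff kxqrj fib kfp qpu
Hunk 2: at line 2 remove [bkw] add [oqum] -> 9 lines: cyp vhvo oqum rpcrl cxiff kxqrj fib kfp qpu
Hunk 3: at line 4 remove [kxqrj,fib] add [egyh,ifnz] -> 9 lines: cyp vhvo oqum rpcrl cxiff egyh ifnz kfp qpu

Answer: cyp
vhvo
oqum
rpcrl
cxiff
egyh
ifnz
kfp
qpu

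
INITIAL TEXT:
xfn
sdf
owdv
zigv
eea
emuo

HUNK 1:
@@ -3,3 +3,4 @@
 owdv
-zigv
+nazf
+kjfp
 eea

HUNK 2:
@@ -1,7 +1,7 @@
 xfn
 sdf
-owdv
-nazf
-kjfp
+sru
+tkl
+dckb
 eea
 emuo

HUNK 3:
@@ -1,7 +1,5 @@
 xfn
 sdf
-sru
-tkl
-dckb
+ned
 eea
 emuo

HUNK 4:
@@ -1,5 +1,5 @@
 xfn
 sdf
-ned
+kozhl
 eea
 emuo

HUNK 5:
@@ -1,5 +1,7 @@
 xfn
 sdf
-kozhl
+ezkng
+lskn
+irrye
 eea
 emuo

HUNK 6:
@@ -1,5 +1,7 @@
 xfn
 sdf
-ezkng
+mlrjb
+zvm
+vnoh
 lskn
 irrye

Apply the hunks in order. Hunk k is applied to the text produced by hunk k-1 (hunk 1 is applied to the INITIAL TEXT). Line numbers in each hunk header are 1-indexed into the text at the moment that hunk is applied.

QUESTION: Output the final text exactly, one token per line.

Hunk 1: at line 3 remove [zigv] add [nazf,kjfp] -> 7 lines: xfn sdf owdv nazf kjfp eea emuo
Hunk 2: at line 1 remove [owdv,nazf,kjfp] add [sru,tkl,dckb] -> 7 lines: xfn sdf sru tkl dckb eea emuo
Hunk 3: at line 1 remove [sru,tkl,dckb] add [ned] -> 5 lines: xfn sdf ned eea emuo
Hunk 4: at line 1 remove [ned] add [kozhl] -> 5 lines: xfn sdf kozhl eea emuo
Hunk 5: at line 1 remove [kozhl] add [ezkng,lskn,irrye] -> 7 lines: xfn sdf ezkng lskn irrye eea emuo
Hunk 6: at line 1 remove [ezkng] add [mlrjb,zvm,vnoh] -> 9 lines: xfn sdf mlrjb zvm vnoh lskn irrye eea emuo

Answer: xfn
sdf
mlrjb
zvm
vnoh
lskn
irrye
eea
emuo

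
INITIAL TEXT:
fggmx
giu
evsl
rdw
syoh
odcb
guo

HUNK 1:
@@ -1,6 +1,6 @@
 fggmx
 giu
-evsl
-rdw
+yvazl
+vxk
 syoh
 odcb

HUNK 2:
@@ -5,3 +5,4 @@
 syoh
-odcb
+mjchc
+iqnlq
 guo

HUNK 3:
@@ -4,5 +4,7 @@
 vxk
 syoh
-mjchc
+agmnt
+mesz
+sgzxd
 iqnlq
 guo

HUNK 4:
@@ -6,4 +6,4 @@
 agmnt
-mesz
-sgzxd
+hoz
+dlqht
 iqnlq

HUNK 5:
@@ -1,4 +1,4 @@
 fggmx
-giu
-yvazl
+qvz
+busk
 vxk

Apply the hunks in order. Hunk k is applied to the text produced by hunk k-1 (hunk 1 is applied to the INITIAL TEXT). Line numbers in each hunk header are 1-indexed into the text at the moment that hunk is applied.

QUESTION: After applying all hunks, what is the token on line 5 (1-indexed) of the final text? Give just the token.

Answer: syoh

Derivation:
Hunk 1: at line 1 remove [evsl,rdw] add [yvazl,vxk] -> 7 lines: fggmx giu yvazl vxk syoh odcb guo
Hunk 2: at line 5 remove [odcb] add [mjchc,iqnlq] -> 8 lines: fggmx giu yvazl vxk syoh mjchc iqnlq guo
Hunk 3: at line 4 remove [mjchc] add [agmnt,mesz,sgzxd] -> 10 lines: fggmx giu yvazl vxk syoh agmnt mesz sgzxd iqnlq guo
Hunk 4: at line 6 remove [mesz,sgzxd] add [hoz,dlqht] -> 10 lines: fggmx giu yvazl vxk syoh agmnt hoz dlqht iqnlq guo
Hunk 5: at line 1 remove [giu,yvazl] add [qvz,busk] -> 10 lines: fggmx qvz busk vxk syoh agmnt hoz dlqht iqnlq guo
Final line 5: syoh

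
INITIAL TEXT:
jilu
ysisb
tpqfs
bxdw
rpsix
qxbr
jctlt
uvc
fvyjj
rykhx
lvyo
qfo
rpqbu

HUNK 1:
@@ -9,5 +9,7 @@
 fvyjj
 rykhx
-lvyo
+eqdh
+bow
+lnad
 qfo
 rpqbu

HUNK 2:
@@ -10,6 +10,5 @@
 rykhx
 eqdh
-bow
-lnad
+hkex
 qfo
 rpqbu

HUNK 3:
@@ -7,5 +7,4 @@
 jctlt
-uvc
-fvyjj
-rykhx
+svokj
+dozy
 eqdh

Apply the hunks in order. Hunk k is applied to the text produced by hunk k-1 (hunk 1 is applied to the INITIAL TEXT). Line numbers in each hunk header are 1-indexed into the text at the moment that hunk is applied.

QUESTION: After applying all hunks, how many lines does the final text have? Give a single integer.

Hunk 1: at line 9 remove [lvyo] add [eqdh,bow,lnad] -> 15 lines: jilu ysisb tpqfs bxdw rpsix qxbr jctlt uvc fvyjj rykhx eqdh bow lnad qfo rpqbu
Hunk 2: at line 10 remove [bow,lnad] add [hkex] -> 14 lines: jilu ysisb tpqfs bxdw rpsix qxbr jctlt uvc fvyjj rykhx eqdh hkex qfo rpqbu
Hunk 3: at line 7 remove [uvc,fvyjj,rykhx] add [svokj,dozy] -> 13 lines: jilu ysisb tpqfs bxdw rpsix qxbr jctlt svokj dozy eqdh hkex qfo rpqbu
Final line count: 13

Answer: 13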